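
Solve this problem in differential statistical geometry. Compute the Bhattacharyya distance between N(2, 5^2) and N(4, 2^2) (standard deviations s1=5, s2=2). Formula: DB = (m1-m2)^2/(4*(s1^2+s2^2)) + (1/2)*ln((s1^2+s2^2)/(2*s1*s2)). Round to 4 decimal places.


Bhattacharyya distance between two Gaussians:
DB = (m1-m2)^2/(4*(s1^2+s2^2)) + (1/2)*ln((s1^2+s2^2)/(2*s1*s2)).
(m1-m2)^2 = (-2)^2 = 4.
s1^2+s2^2 = 25 + 4 = 29.
term1 = 4/116 = 0.034483.
term2 = 0.5*ln(29/20.0) = 0.185782.
DB = 0.034483 + 0.185782 = 0.2203

0.2203


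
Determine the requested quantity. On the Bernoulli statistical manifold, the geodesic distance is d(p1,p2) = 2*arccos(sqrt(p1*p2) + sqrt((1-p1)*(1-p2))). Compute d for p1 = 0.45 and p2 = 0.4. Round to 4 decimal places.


Geodesic distance on Bernoulli manifold:
d(p1,p2) = 2*arccos(sqrt(p1*p2) + sqrt((1-p1)*(1-p2))).
sqrt(p1*p2) = sqrt(0.45*0.4) = 0.424264.
sqrt((1-p1)*(1-p2)) = sqrt(0.55*0.6) = 0.574456.
arg = 0.424264 + 0.574456 = 0.99872.
d = 2*arccos(0.99872) = 0.1012

0.1012


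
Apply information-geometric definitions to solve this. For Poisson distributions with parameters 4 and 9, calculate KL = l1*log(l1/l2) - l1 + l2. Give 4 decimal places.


KL divergence for Poisson:
KL = l1*log(l1/l2) - l1 + l2.
l1 = 4, l2 = 9.
log(4/9) = -0.81093.
l1*log(l1/l2) = 4 * -0.81093 = -3.243721.
KL = -3.243721 - 4 + 9 = 1.7563

1.7563


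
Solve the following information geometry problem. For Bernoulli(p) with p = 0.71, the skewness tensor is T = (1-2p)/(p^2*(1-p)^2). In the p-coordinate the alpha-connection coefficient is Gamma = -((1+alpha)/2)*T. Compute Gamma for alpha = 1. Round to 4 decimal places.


Skewness (Amari-Chentsov) tensor: T = (1-2p)/(p^2*(1-p)^2).
p = 0.71, 1-2p = -0.42, p^2 = 0.5041, (1-p)^2 = 0.0841.
T = -0.42/(0.5041 * 0.0841) = -9.906873.
In the p-coordinate, Gamma^(alpha) = Gamma^(0) - (alpha/2)*T with Gamma^(0) = (1/2)*g'(p) = -T/2,
so Gamma^(alpha) = -((1+alpha)/2)*T.
alpha = 1, -(1+alpha)/2 = -1.0.
Gamma = -1.0 * -9.906873 = 9.9069

9.9069


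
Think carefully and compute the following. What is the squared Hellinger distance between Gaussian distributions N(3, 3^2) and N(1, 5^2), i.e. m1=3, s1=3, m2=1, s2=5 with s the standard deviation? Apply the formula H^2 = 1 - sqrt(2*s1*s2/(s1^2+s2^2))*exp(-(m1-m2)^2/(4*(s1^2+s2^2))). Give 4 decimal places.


Squared Hellinger distance for Gaussians:
H^2 = 1 - sqrt(2*s1*s2/(s1^2+s2^2)) * exp(-(m1-m2)^2/(4*(s1^2+s2^2))).
s1^2 = 9, s2^2 = 25, s1^2+s2^2 = 34.
sqrt(2*3*5/(34)) = 0.939336.
(m1-m2)^2 = (2)^2 = 4.
exp(-4/(4*34)) = exp(-0.029412) = 0.971017.
H^2 = 1 - 0.939336*0.971017 = 0.0879

0.0879


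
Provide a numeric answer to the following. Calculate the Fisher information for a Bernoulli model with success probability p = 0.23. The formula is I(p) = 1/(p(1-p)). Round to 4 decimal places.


For Bernoulli(p), Fisher information is I(p) = 1/(p*(1-p)).
p = 0.23, 1-p = 0.77.
p*(1-p) = 0.1771.
I(p) = 1/0.1771 = 5.6465

5.6465


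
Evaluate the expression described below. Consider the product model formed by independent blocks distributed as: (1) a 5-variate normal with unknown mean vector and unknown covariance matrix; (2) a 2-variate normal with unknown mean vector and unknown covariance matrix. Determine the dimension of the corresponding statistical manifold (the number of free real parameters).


The dimension of a statistical manifold equals the number of free
(independent) real parameters of the model. For a product of independent
blocks the parameter counts add.
- 5-variate normal: 5 (mean) + 5*6/2 = 15 (symmetric covariance) = 20.
- 2-variate normal: 2 (mean) + 2*3/2 = 3 (symmetric covariance) = 5.
Total = 20 + 5 = 25.
Dimension = 25

25


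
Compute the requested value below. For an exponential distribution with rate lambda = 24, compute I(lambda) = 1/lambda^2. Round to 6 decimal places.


Fisher information for exponential: I(lambda) = 1/lambda^2.
lambda = 24, lambda^2 = 576.
I = 1/576 = 0.001736

0.001736


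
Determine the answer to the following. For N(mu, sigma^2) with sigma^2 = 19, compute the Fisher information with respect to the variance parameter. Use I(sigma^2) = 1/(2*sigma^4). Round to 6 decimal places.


Fisher information for variance: I(sigma^2) = 1/(2*sigma^4).
sigma^2 = 19, so sigma^4 = 361.
I = 1/(2*361) = 1/722 = 0.001385

0.001385


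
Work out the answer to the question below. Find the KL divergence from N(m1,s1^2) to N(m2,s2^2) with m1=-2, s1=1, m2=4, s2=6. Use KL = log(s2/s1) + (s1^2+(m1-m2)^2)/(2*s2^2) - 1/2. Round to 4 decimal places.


KL divergence between normal distributions:
KL = log(s2/s1) + (s1^2 + (m1-m2)^2)/(2*s2^2) - 1/2.
log(6/1) = 1.791759.
(1^2 + (-2-4)^2)/(2*6^2) = (1 + 36)/72 = 0.513889.
KL = 1.791759 + 0.513889 - 0.5 = 1.8056

1.8056


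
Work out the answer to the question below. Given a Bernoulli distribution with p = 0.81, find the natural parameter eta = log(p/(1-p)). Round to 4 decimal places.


Natural parameter for Bernoulli: eta = log(p/(1-p)).
p = 0.81, 1-p = 0.19.
p/(1-p) = 4.263158.
eta = log(4.263158) = 1.4500

1.4500


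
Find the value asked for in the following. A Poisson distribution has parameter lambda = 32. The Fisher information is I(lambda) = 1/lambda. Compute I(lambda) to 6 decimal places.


Fisher information for Poisson: I(lambda) = 1/lambda.
lambda = 32.
I(lambda) = 1/32 = 0.031250

0.031250


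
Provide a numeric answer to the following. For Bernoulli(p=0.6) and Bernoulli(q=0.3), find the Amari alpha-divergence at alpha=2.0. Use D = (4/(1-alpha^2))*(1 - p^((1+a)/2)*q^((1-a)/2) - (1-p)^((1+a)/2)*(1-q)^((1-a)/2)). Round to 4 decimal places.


Amari alpha-divergence:
D = (4/(1-alpha^2))*(1 - p^((1+a)/2)*q^((1-a)/2) - (1-p)^((1+a)/2)*(1-q)^((1-a)/2)).
alpha = 2.0, p = 0.6, q = 0.3.
e1 = (1+alpha)/2 = 1.5, e2 = (1-alpha)/2 = -0.5.
t1 = p^e1 * q^e2 = 0.6^1.5 * 0.3^-0.5 = 0.848528.
t2 = (1-p)^e1 * (1-q)^e2 = 0.4^1.5 * 0.7^-0.5 = 0.302372.
4/(1-alpha^2) = -1.333333.
D = -1.333333*(1 - 0.848528 - 0.302372) = 0.2012

0.2012


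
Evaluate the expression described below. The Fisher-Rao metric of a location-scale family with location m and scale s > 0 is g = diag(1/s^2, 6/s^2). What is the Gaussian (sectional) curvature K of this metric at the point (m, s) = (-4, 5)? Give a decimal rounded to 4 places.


The metric has the form g = (A dm^2 + B ds^2)/s^2 with A = 1, B = 6.
Substitute u = sqrt(A/B)*m: g = B*(du^2 + ds^2)/s^2, i.e. B times the
Poincare upper half-plane metric, which has constant Gaussian curvature -1.
Scaling a 2D metric by a constant c divides the Gaussian curvature by c,
so K = -1/B = -1/(6) = -0.1667 everywhere (the point (m, s) = (-4, 5) is irrelevant:
the curvature is constant).
The requested Gaussian curvature is K = -0.1667.

-0.1667


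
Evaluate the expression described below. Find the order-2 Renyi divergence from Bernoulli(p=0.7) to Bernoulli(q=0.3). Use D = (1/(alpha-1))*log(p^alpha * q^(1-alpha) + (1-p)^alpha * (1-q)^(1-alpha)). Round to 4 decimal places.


Renyi divergence of order alpha between Bernoulli distributions:
D = (1/(alpha-1))*log(p^alpha * q^(1-alpha) + (1-p)^alpha * (1-q)^(1-alpha)).
alpha = 2, p = 0.7, q = 0.3.
p^alpha * q^(1-alpha) = 0.7^2 * 0.3^-1 = 1.633333.
(1-p)^alpha * (1-q)^(1-alpha) = 0.3^2 * 0.7^-1 = 0.128571.
sum = 1.633333 + 0.128571 = 1.761905.
D = (1/1)*log(1.761905) = 0.5664

0.5664


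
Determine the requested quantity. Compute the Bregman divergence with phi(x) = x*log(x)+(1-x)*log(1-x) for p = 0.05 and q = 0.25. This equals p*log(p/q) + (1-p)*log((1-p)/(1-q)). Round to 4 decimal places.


Bregman divergence with negative entropy generator:
D = p*log(p/q) + (1-p)*log((1-p)/(1-q)).
p = 0.05, q = 0.25.
p*log(p/q) = 0.05*log(0.05/0.25) = -0.080472.
(1-p)*log((1-p)/(1-q)) = 0.95*log(0.95/0.75) = 0.224569.
D = -0.080472 + 0.224569 = 0.1441

0.1441


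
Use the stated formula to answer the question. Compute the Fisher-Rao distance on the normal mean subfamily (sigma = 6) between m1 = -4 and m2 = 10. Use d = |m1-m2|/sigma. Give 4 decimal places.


On the fixed-variance normal subfamily, geodesic distance = |m1-m2|/sigma.
|-4 - 10| = 14.
sigma = 6.
d = 14/6 = 2.3333

2.3333


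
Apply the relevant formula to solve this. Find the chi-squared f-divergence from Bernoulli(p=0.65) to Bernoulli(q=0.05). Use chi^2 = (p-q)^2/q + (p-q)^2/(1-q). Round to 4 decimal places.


Chi-squared divergence between Bernoulli distributions:
chi^2 = (p-q)^2/q + (p-q)^2/(1-q).
p = 0.65, q = 0.05, p-q = 0.6.
(p-q)^2 = 0.36.
term1 = 0.36/0.05 = 7.2.
term2 = 0.36/0.95 = 0.378947.
chi^2 = 7.2 + 0.378947 = 7.5789

7.5789


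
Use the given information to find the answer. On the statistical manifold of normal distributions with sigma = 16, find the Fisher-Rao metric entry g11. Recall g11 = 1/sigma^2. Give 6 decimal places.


For the 2-parameter normal family, the Fisher metric has:
  g11 = 1/sigma^2, g22 = 2/sigma^2.
sigma = 16, sigma^2 = 256.
g11 = 0.003906

0.003906


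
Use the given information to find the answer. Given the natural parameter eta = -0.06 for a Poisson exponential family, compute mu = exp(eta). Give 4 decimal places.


Expectation parameter for Poisson exponential family:
mu = exp(eta).
eta = -0.06.
mu = exp(-0.06) = 0.9418

0.9418


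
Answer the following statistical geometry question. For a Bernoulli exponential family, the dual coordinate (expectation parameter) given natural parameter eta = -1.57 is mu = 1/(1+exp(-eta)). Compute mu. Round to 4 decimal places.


Dual coordinate (expectation parameter) for Bernoulli:
mu = 1/(1+exp(-eta)).
eta = -1.57.
exp(-eta) = exp(1.57) = 4.806648.
mu = 1/(1+4.806648) = 0.1722

0.1722


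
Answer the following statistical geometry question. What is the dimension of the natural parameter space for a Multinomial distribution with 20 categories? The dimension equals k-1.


Exponential family dimension calculation:
For Multinomial with k=20 categories, dim = k-1 = 19.

19


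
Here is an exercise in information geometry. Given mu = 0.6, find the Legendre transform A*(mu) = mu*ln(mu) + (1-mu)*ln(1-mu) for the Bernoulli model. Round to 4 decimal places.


Legendre transform for Bernoulli:
A*(mu) = mu*log(mu) + (1-mu)*log(1-mu).
mu = 0.6, 1-mu = 0.4.
mu*log(mu) = 0.6*log(0.6) = -0.306495.
(1-mu)*log(1-mu) = 0.4*log(0.4) = -0.366516.
A* = -0.306495 + -0.366516 = -0.6730

-0.6730


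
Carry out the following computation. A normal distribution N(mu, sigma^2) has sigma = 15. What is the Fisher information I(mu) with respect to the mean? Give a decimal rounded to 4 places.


The Fisher information for the mean of a normal distribution is I(mu) = 1/sigma^2.
sigma = 15, so sigma^2 = 225.
I(mu) = 1/225 = 0.0044

0.0044


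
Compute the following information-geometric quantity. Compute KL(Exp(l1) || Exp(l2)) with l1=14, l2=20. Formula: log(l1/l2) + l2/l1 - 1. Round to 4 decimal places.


KL divergence for exponential family:
KL = log(l1/l2) + l2/l1 - 1.
log(14/20) = -0.356675.
20/14 = 1.428571.
KL = -0.356675 + 1.428571 - 1 = 0.0719

0.0719


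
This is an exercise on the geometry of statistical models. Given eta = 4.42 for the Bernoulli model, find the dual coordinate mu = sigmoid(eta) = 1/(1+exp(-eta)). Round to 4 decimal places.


Dual coordinate (expectation parameter) for Bernoulli:
mu = 1/(1+exp(-eta)).
eta = 4.42.
exp(-eta) = exp(-4.42) = 0.012034.
mu = 1/(1+0.012034) = 0.9881

0.9881


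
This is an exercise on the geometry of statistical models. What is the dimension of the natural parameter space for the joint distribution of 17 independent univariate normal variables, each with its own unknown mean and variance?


Exponential family dimension calculation:
Each univariate normal has two natural parameters (mu/sigma^2 and -1/(2 sigma^2)).
With 17 independent components, dim = 2 * 17 = 34.

34


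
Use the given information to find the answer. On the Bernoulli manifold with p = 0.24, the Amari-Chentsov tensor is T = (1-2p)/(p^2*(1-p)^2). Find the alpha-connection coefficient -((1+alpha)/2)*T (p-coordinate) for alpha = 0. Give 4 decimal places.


Skewness (Amari-Chentsov) tensor: T = (1-2p)/(p^2*(1-p)^2).
p = 0.24, 1-2p = 0.52, p^2 = 0.0576, (1-p)^2 = 0.5776.
T = 0.52/(0.0576 * 0.5776) = 15.629809.
In the p-coordinate, Gamma^(alpha) = Gamma^(0) - (alpha/2)*T with Gamma^(0) = (1/2)*g'(p) = -T/2,
so Gamma^(alpha) = -((1+alpha)/2)*T.
alpha = 0, -(1+alpha)/2 = -0.5.
Gamma = -0.5 * 15.629809 = -7.8149

-7.8149


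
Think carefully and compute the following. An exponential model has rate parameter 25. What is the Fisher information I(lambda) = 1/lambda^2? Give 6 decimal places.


Fisher information for exponential: I(lambda) = 1/lambda^2.
lambda = 25, lambda^2 = 625.
I = 1/625 = 0.001600

0.001600


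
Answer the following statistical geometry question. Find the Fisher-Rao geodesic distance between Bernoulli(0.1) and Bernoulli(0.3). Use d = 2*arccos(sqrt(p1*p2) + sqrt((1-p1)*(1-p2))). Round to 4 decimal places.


Geodesic distance on Bernoulli manifold:
d(p1,p2) = 2*arccos(sqrt(p1*p2) + sqrt((1-p1)*(1-p2))).
sqrt(p1*p2) = sqrt(0.1*0.3) = 0.173205.
sqrt((1-p1)*(1-p2)) = sqrt(0.9*0.7) = 0.793725.
arg = 0.173205 + 0.793725 = 0.96693.
d = 2*arccos(0.96693) = 0.5158

0.5158


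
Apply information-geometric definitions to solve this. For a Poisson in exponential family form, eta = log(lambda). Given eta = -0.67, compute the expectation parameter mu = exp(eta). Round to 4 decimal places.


Expectation parameter for Poisson exponential family:
mu = exp(eta).
eta = -0.67.
mu = exp(-0.67) = 0.5117

0.5117


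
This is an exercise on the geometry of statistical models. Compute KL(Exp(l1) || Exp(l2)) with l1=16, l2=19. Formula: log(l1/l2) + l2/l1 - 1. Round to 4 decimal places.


KL divergence for exponential family:
KL = log(l1/l2) + l2/l1 - 1.
log(16/19) = -0.17185.
19/16 = 1.1875.
KL = -0.17185 + 1.1875 - 1 = 0.0156

0.0156


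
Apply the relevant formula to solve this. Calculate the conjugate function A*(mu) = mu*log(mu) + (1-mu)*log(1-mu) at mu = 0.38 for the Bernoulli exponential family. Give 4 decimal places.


Legendre transform for Bernoulli:
A*(mu) = mu*log(mu) + (1-mu)*log(1-mu).
mu = 0.38, 1-mu = 0.62.
mu*log(mu) = 0.38*log(0.38) = -0.367682.
(1-mu)*log(1-mu) = 0.62*log(0.62) = -0.296382.
A* = -0.367682 + -0.296382 = -0.6641

-0.6641


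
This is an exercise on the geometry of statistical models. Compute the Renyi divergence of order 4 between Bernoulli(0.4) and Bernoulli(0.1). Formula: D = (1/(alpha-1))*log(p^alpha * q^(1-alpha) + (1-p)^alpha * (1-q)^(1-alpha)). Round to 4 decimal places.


Renyi divergence of order alpha between Bernoulli distributions:
D = (1/(alpha-1))*log(p^alpha * q^(1-alpha) + (1-p)^alpha * (1-q)^(1-alpha)).
alpha = 4, p = 0.4, q = 0.1.
p^alpha * q^(1-alpha) = 0.4^4 * 0.1^-3 = 25.6.
(1-p)^alpha * (1-q)^(1-alpha) = 0.6^4 * 0.9^-3 = 0.177778.
sum = 25.6 + 0.177778 = 25.777778.
D = (1/3)*log(25.777778) = 1.0832

1.0832


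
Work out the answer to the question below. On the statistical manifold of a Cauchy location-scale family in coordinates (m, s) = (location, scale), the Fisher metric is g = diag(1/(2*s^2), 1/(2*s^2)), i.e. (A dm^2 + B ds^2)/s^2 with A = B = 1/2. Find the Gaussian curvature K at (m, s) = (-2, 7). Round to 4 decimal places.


The metric has the form g = (A dm^2 + B ds^2)/s^2 with A = 1/2, B = 1/2.
Substitute u = sqrt(A/B)*m: g = B*(du^2 + ds^2)/s^2, i.e. B times the
Poincare upper half-plane metric, which has constant Gaussian curvature -1.
Scaling a 2D metric by a constant c divides the Gaussian curvature by c,
so K = -1/B = -1/(1/2) = -2.0000 everywhere (the point (m, s) = (-2, 7) is irrelevant:
the curvature is constant).
The requested Gaussian curvature is K = -2.0000.

-2.0000


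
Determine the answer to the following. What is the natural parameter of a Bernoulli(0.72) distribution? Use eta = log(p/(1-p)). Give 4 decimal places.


Natural parameter for Bernoulli: eta = log(p/(1-p)).
p = 0.72, 1-p = 0.28.
p/(1-p) = 2.571429.
eta = log(2.571429) = 0.9445

0.9445


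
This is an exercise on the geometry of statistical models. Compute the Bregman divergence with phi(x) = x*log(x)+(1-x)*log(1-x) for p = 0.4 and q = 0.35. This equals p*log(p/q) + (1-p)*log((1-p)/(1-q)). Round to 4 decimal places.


Bregman divergence with negative entropy generator:
D = p*log(p/q) + (1-p)*log((1-p)/(1-q)).
p = 0.4, q = 0.35.
p*log(p/q) = 0.4*log(0.4/0.35) = 0.053413.
(1-p)*log((1-p)/(1-q)) = 0.6*log(0.6/0.65) = -0.048026.
D = 0.053413 + -0.048026 = 0.0054

0.0054


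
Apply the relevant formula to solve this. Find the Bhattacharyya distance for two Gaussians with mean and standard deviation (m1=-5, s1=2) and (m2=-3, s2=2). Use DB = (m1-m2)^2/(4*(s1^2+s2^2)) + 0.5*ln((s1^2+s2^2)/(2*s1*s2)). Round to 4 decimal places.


Bhattacharyya distance between two Gaussians:
DB = (m1-m2)^2/(4*(s1^2+s2^2)) + (1/2)*ln((s1^2+s2^2)/(2*s1*s2)).
(m1-m2)^2 = (-2)^2 = 4.
s1^2+s2^2 = 4 + 4 = 8.
term1 = 4/32 = 0.125.
term2 = 0.5*ln(8/8.0) = 0.0.
DB = 0.125 + 0.0 = 0.1250

0.1250


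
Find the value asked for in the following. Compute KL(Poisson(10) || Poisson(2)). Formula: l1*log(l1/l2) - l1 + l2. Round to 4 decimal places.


KL divergence for Poisson:
KL = l1*log(l1/l2) - l1 + l2.
l1 = 10, l2 = 2.
log(10/2) = 1.609438.
l1*log(l1/l2) = 10 * 1.609438 = 16.094379.
KL = 16.094379 - 10 + 2 = 8.0944

8.0944


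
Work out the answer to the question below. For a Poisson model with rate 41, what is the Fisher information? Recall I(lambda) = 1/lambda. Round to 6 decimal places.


Fisher information for Poisson: I(lambda) = 1/lambda.
lambda = 41.
I(lambda) = 1/41 = 0.024390

0.024390


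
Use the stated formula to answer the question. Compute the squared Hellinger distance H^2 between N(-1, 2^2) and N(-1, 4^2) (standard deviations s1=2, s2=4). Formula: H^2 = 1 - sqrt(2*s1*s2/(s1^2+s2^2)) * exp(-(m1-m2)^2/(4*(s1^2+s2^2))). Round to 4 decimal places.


Squared Hellinger distance for Gaussians:
H^2 = 1 - sqrt(2*s1*s2/(s1^2+s2^2)) * exp(-(m1-m2)^2/(4*(s1^2+s2^2))).
s1^2 = 4, s2^2 = 16, s1^2+s2^2 = 20.
sqrt(2*2*4/(20)) = 0.894427.
(m1-m2)^2 = (0)^2 = 0.
exp(-0/(4*20)) = exp(0.0) = 1.0.
H^2 = 1 - 0.894427*1.0 = 0.1056

0.1056


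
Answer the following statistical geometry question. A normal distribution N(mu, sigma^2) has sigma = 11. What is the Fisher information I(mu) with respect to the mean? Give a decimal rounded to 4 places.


The Fisher information for the mean of a normal distribution is I(mu) = 1/sigma^2.
sigma = 11, so sigma^2 = 121.
I(mu) = 1/121 = 0.0083

0.0083


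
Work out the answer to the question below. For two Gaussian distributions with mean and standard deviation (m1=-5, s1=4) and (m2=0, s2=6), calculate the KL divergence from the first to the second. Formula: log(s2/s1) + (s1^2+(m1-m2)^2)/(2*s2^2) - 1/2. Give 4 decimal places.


KL divergence between normal distributions:
KL = log(s2/s1) + (s1^2 + (m1-m2)^2)/(2*s2^2) - 1/2.
log(6/4) = 0.405465.
(4^2 + (-5-0)^2)/(2*6^2) = (16 + 25)/72 = 0.569444.
KL = 0.405465 + 0.569444 - 0.5 = 0.4749

0.4749


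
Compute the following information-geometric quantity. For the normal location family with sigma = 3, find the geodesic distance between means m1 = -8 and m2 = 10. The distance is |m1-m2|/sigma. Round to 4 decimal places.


On the fixed-variance normal subfamily, geodesic distance = |m1-m2|/sigma.
|-8 - 10| = 18.
sigma = 3.
d = 18/3 = 6.0000

6.0000


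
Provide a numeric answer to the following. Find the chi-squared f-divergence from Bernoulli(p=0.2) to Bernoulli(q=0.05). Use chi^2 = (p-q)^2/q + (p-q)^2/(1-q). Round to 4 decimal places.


Chi-squared divergence between Bernoulli distributions:
chi^2 = (p-q)^2/q + (p-q)^2/(1-q).
p = 0.2, q = 0.05, p-q = 0.15.
(p-q)^2 = 0.0225.
term1 = 0.0225/0.05 = 0.45.
term2 = 0.0225/0.95 = 0.023684.
chi^2 = 0.45 + 0.023684 = 0.4737

0.4737


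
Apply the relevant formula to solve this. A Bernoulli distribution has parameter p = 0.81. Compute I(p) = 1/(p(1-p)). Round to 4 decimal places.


For Bernoulli(p), Fisher information is I(p) = 1/(p*(1-p)).
p = 0.81, 1-p = 0.19.
p*(1-p) = 0.1539.
I(p) = 1/0.1539 = 6.4977

6.4977


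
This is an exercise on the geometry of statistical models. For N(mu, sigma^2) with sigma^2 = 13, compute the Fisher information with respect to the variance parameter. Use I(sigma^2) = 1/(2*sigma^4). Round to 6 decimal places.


Fisher information for variance: I(sigma^2) = 1/(2*sigma^4).
sigma^2 = 13, so sigma^4 = 169.
I = 1/(2*169) = 1/338 = 0.002959

0.002959


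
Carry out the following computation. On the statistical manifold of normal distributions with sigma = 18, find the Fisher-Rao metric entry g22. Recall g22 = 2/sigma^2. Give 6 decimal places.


For the 2-parameter normal family, the Fisher metric has:
  g11 = 1/sigma^2, g22 = 2/sigma^2.
sigma = 18, sigma^2 = 324.
g22 = 0.006173

0.006173


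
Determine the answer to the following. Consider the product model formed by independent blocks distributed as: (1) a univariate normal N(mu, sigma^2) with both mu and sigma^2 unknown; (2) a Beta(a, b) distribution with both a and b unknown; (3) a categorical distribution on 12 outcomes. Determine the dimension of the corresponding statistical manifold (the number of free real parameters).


The dimension of a statistical manifold equals the number of free
(independent) real parameters of the model. For a product of independent
blocks the parameter counts add.
- normal (mu, sigma^2): 2.
- Beta (a, b): 2.
- categorical on 12 outcomes (probabilities sum to 1): 12-1 = 11.
Total = 2 + 2 + 11 = 15.
Dimension = 15

15


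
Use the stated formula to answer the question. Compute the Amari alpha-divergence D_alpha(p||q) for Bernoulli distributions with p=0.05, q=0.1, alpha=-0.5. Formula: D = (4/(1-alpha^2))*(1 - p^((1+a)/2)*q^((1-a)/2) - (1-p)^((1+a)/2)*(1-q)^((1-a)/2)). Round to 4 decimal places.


Amari alpha-divergence:
D = (4/(1-alpha^2))*(1 - p^((1+a)/2)*q^((1-a)/2) - (1-p)^((1+a)/2)*(1-q)^((1-a)/2)).
alpha = -0.5, p = 0.05, q = 0.1.
e1 = (1+alpha)/2 = 0.25, e2 = (1-alpha)/2 = 0.75.
t1 = p^e1 * q^e2 = 0.05^0.25 * 0.1^0.75 = 0.08409.
t2 = (1-p)^e1 * (1-q)^e2 = 0.95^0.25 * 0.9^0.75 = 0.912248.
4/(1-alpha^2) = 5.333333.
D = 5.333333*(1 - 0.08409 - 0.912248) = 0.0195

0.0195


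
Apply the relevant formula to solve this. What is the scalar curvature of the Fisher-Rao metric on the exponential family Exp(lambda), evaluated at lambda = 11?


This family has a single free parameter, so its statistical manifold
is 1-dimensional. The Riemann curvature tensor of any 1-dimensional
Riemannian manifold vanishes identically, so R = 0.

0


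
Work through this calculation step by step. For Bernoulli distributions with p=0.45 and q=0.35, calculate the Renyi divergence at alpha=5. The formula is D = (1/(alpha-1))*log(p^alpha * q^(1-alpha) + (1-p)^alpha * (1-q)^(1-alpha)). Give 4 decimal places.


Renyi divergence of order alpha between Bernoulli distributions:
D = (1/(alpha-1))*log(p^alpha * q^(1-alpha) + (1-p)^alpha * (1-q)^(1-alpha)).
alpha = 5, p = 0.45, q = 0.35.
p^alpha * q^(1-alpha) = 0.45^5 * 0.35^-4 = 1.229675.
(1-p)^alpha * (1-q)^(1-alpha) = 0.55^5 * 0.65^-4 = 0.281942.
sum = 1.229675 + 0.281942 = 1.511617.
D = (1/4)*log(1.511617) = 0.1033

0.1033


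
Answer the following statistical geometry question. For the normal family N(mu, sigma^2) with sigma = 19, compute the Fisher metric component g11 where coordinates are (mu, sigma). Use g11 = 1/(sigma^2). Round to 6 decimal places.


For the 2-parameter normal family, the Fisher metric has:
  g11 = 1/sigma^2, g22 = 2/sigma^2.
sigma = 19, sigma^2 = 361.
g11 = 0.002770

0.002770


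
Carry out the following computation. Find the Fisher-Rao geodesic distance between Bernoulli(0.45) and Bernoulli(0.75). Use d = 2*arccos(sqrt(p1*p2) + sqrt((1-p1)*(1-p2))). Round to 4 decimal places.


Geodesic distance on Bernoulli manifold:
d(p1,p2) = 2*arccos(sqrt(p1*p2) + sqrt((1-p1)*(1-p2))).
sqrt(p1*p2) = sqrt(0.45*0.75) = 0.580948.
sqrt((1-p1)*(1-p2)) = sqrt(0.55*0.25) = 0.37081.
arg = 0.580948 + 0.37081 = 0.951757.
d = 2*arccos(0.951757) = 0.6238

0.6238


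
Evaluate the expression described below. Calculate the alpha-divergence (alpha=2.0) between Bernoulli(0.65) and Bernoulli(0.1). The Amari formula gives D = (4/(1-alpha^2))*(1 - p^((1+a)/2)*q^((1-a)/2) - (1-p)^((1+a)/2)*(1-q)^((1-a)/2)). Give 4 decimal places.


Amari alpha-divergence:
D = (4/(1-alpha^2))*(1 - p^((1+a)/2)*q^((1-a)/2) - (1-p)^((1+a)/2)*(1-q)^((1-a)/2)).
alpha = 2.0, p = 0.65, q = 0.1.
e1 = (1+alpha)/2 = 1.5, e2 = (1-alpha)/2 = -0.5.
t1 = p^e1 * q^e2 = 0.65^1.5 * 0.1^-0.5 = 1.657181.
t2 = (1-p)^e1 * (1-q)^e2 = 0.35^1.5 * 0.9^-0.5 = 0.218263.
4/(1-alpha^2) = -1.333333.
D = -1.333333*(1 - 1.657181 - 0.218263) = 1.1673

1.1673


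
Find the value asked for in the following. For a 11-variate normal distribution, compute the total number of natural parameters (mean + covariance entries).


Exponential family dimension calculation:
For 11-dim MVN: mean has 11 params, covariance has 11*12/2 = 66 unique entries.
Total dim = 11 + 66 = 77.

77


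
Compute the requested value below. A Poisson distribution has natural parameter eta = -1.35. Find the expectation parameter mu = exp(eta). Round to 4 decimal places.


Expectation parameter for Poisson exponential family:
mu = exp(eta).
eta = -1.35.
mu = exp(-1.35) = 0.2592

0.2592


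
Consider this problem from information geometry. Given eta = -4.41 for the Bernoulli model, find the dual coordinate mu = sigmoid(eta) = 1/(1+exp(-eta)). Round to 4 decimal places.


Dual coordinate (expectation parameter) for Bernoulli:
mu = 1/(1+exp(-eta)).
eta = -4.41.
exp(-eta) = exp(4.41) = 82.269464.
mu = 1/(1+82.269464) = 0.0120

0.0120


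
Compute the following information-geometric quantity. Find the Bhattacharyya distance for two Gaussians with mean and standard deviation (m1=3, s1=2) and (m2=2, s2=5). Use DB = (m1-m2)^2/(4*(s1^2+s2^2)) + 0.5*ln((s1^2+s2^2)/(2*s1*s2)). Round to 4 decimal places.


Bhattacharyya distance between two Gaussians:
DB = (m1-m2)^2/(4*(s1^2+s2^2)) + (1/2)*ln((s1^2+s2^2)/(2*s1*s2)).
(m1-m2)^2 = (1)^2 = 1.
s1^2+s2^2 = 4 + 25 = 29.
term1 = 1/116 = 0.008621.
term2 = 0.5*ln(29/20.0) = 0.185782.
DB = 0.008621 + 0.185782 = 0.1944

0.1944


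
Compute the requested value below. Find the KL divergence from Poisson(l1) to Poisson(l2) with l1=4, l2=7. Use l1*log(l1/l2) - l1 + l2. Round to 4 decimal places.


KL divergence for Poisson:
KL = l1*log(l1/l2) - l1 + l2.
l1 = 4, l2 = 7.
log(4/7) = -0.559616.
l1*log(l1/l2) = 4 * -0.559616 = -2.238463.
KL = -2.238463 - 4 + 7 = 0.7615

0.7615


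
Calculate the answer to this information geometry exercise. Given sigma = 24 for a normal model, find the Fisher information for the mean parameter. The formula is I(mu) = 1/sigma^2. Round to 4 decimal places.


The Fisher information for the mean of a normal distribution is I(mu) = 1/sigma^2.
sigma = 24, so sigma^2 = 576.
I(mu) = 1/576 = 0.0017

0.0017


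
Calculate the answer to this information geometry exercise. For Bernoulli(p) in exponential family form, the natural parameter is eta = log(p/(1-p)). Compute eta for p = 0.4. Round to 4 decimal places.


Natural parameter for Bernoulli: eta = log(p/(1-p)).
p = 0.4, 1-p = 0.6.
p/(1-p) = 0.666667.
eta = log(0.666667) = -0.4055

-0.4055


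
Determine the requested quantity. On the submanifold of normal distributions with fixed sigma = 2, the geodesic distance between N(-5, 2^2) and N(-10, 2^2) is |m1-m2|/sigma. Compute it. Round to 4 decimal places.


On the fixed-variance normal subfamily, geodesic distance = |m1-m2|/sigma.
|-5 - -10| = 5.
sigma = 2.
d = 5/2 = 2.5000

2.5000


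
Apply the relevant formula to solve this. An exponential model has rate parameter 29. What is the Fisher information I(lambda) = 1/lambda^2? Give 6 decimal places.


Fisher information for exponential: I(lambda) = 1/lambda^2.
lambda = 29, lambda^2 = 841.
I = 1/841 = 0.001189

0.001189


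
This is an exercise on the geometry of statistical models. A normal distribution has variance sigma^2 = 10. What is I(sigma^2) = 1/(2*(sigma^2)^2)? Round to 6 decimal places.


Fisher information for variance: I(sigma^2) = 1/(2*sigma^4).
sigma^2 = 10, so sigma^4 = 100.
I = 1/(2*100) = 1/200 = 0.005000

0.005000


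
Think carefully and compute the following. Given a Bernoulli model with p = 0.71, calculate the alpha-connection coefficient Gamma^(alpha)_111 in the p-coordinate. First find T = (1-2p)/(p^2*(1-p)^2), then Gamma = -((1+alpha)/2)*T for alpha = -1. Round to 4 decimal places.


Skewness (Amari-Chentsov) tensor: T = (1-2p)/(p^2*(1-p)^2).
p = 0.71, 1-2p = -0.42, p^2 = 0.5041, (1-p)^2 = 0.0841.
T = -0.42/(0.5041 * 0.0841) = -9.906873.
In the p-coordinate, Gamma^(alpha) = Gamma^(0) - (alpha/2)*T with Gamma^(0) = (1/2)*g'(p) = -T/2,
so Gamma^(alpha) = -((1+alpha)/2)*T.
alpha = -1, -(1+alpha)/2 = 0.0.
Gamma = 0.0 * -9.906873 = 0.0000

0.0000


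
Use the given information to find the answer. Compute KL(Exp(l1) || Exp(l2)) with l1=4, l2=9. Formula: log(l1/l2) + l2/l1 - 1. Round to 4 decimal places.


KL divergence for exponential family:
KL = log(l1/l2) + l2/l1 - 1.
log(4/9) = -0.81093.
9/4 = 2.25.
KL = -0.81093 + 2.25 - 1 = 0.4391

0.4391


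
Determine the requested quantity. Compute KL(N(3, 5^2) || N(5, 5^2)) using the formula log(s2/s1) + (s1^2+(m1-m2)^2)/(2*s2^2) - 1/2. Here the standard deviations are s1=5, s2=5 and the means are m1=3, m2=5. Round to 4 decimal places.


KL divergence between normal distributions:
KL = log(s2/s1) + (s1^2 + (m1-m2)^2)/(2*s2^2) - 1/2.
log(5/5) = 0.0.
(5^2 + (3-5)^2)/(2*5^2) = (25 + 4)/50 = 0.58.
KL = 0.0 + 0.58 - 0.5 = 0.0800

0.0800


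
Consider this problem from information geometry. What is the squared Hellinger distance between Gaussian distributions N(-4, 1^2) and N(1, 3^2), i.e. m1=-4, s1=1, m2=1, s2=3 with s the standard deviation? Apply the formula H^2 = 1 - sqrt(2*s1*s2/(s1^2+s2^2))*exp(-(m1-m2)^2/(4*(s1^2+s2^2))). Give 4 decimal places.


Squared Hellinger distance for Gaussians:
H^2 = 1 - sqrt(2*s1*s2/(s1^2+s2^2)) * exp(-(m1-m2)^2/(4*(s1^2+s2^2))).
s1^2 = 1, s2^2 = 9, s1^2+s2^2 = 10.
sqrt(2*1*3/(10)) = 0.774597.
(m1-m2)^2 = (-5)^2 = 25.
exp(-25/(4*10)) = exp(-0.625) = 0.535261.
H^2 = 1 - 0.774597*0.535261 = 0.5854

0.5854


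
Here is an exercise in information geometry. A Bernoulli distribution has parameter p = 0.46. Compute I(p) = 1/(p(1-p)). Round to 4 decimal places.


For Bernoulli(p), Fisher information is I(p) = 1/(p*(1-p)).
p = 0.46, 1-p = 0.54.
p*(1-p) = 0.2484.
I(p) = 1/0.2484 = 4.0258

4.0258


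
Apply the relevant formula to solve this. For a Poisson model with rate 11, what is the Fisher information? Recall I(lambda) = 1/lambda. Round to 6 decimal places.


Fisher information for Poisson: I(lambda) = 1/lambda.
lambda = 11.
I(lambda) = 1/11 = 0.090909

0.090909


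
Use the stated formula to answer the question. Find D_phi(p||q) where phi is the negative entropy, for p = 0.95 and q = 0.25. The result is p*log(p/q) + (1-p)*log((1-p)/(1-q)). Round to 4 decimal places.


Bregman divergence with negative entropy generator:
D = p*log(p/q) + (1-p)*log((1-p)/(1-q)).
p = 0.95, q = 0.25.
p*log(p/q) = 0.95*log(0.95/0.25) = 1.268251.
(1-p)*log((1-p)/(1-q)) = 0.05*log(0.05/0.75) = -0.135403.
D = 1.268251 + -0.135403 = 1.1328

1.1328


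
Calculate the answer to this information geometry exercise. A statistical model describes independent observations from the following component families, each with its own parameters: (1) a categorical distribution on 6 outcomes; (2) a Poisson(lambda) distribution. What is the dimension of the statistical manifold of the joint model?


The dimension of a statistical manifold equals the number of free
(independent) real parameters of the model. For a product of independent
blocks the parameter counts add.
- categorical on 6 outcomes (probabilities sum to 1): 6-1 = 5.
- Poisson (lambda): 1.
Total = 5 + 1 = 6.
Dimension = 6

6


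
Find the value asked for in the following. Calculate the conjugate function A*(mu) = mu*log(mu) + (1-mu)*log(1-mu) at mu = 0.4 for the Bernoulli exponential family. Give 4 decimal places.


Legendre transform for Bernoulli:
A*(mu) = mu*log(mu) + (1-mu)*log(1-mu).
mu = 0.4, 1-mu = 0.6.
mu*log(mu) = 0.4*log(0.4) = -0.366516.
(1-mu)*log(1-mu) = 0.6*log(0.6) = -0.306495.
A* = -0.366516 + -0.306495 = -0.6730

-0.6730


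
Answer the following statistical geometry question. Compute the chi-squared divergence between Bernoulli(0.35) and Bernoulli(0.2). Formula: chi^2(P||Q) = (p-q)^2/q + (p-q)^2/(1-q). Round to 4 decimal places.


Chi-squared divergence between Bernoulli distributions:
chi^2 = (p-q)^2/q + (p-q)^2/(1-q).
p = 0.35, q = 0.2, p-q = 0.15.
(p-q)^2 = 0.0225.
term1 = 0.0225/0.2 = 0.1125.
term2 = 0.0225/0.8 = 0.028125.
chi^2 = 0.1125 + 0.028125 = 0.1406

0.1406


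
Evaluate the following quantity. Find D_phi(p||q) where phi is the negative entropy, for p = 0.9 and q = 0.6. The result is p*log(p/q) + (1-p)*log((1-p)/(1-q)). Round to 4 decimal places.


Bregman divergence with negative entropy generator:
D = p*log(p/q) + (1-p)*log((1-p)/(1-q)).
p = 0.9, q = 0.6.
p*log(p/q) = 0.9*log(0.9/0.6) = 0.364919.
(1-p)*log((1-p)/(1-q)) = 0.1*log(0.1/0.4) = -0.138629.
D = 0.364919 + -0.138629 = 0.2263

0.2263


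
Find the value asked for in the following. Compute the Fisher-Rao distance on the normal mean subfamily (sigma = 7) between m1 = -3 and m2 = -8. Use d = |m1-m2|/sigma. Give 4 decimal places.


On the fixed-variance normal subfamily, geodesic distance = |m1-m2|/sigma.
|-3 - -8| = 5.
sigma = 7.
d = 5/7 = 0.7143

0.7143


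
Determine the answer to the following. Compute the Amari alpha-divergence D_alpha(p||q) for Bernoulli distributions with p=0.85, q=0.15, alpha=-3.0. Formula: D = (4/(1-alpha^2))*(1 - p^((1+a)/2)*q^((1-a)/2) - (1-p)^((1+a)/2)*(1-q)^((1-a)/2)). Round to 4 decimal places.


Amari alpha-divergence:
D = (4/(1-alpha^2))*(1 - p^((1+a)/2)*q^((1-a)/2) - (1-p)^((1+a)/2)*(1-q)^((1-a)/2)).
alpha = -3.0, p = 0.85, q = 0.15.
e1 = (1+alpha)/2 = -1.0, e2 = (1-alpha)/2 = 2.0.
t1 = p^e1 * q^e2 = 0.85^-1.0 * 0.15^2.0 = 0.026471.
t2 = (1-p)^e1 * (1-q)^e2 = 0.15^-1.0 * 0.85^2.0 = 4.816667.
4/(1-alpha^2) = -0.5.
D = -0.5*(1 - 0.026471 - 4.816667) = 1.9216

1.9216


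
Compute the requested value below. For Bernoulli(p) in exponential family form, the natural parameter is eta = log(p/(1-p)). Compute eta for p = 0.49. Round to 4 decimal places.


Natural parameter for Bernoulli: eta = log(p/(1-p)).
p = 0.49, 1-p = 0.51.
p/(1-p) = 0.960784.
eta = log(0.960784) = -0.0400

-0.0400


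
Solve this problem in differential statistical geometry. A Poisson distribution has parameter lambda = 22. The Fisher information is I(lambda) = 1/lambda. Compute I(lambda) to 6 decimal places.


Fisher information for Poisson: I(lambda) = 1/lambda.
lambda = 22.
I(lambda) = 1/22 = 0.045455

0.045455


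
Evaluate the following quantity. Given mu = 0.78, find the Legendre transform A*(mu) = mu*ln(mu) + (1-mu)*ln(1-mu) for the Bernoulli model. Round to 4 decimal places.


Legendre transform for Bernoulli:
A*(mu) = mu*log(mu) + (1-mu)*log(1-mu).
mu = 0.78, 1-mu = 0.22.
mu*log(mu) = 0.78*log(0.78) = -0.1938.
(1-mu)*log(1-mu) = 0.22*log(0.22) = -0.333108.
A* = -0.1938 + -0.333108 = -0.5269

-0.5269


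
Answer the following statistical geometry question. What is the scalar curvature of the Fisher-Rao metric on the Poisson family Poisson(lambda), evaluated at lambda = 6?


This family has a single free parameter, so its statistical manifold
is 1-dimensional. The Riemann curvature tensor of any 1-dimensional
Riemannian manifold vanishes identically, so R = 0.

0


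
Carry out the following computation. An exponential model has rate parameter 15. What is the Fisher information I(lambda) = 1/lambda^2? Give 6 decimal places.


Fisher information for exponential: I(lambda) = 1/lambda^2.
lambda = 15, lambda^2 = 225.
I = 1/225 = 0.004444

0.004444


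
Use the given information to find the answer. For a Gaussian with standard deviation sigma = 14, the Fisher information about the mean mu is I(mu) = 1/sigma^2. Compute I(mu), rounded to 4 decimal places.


The Fisher information for the mean of a normal distribution is I(mu) = 1/sigma^2.
sigma = 14, so sigma^2 = 196.
I(mu) = 1/196 = 0.0051

0.0051


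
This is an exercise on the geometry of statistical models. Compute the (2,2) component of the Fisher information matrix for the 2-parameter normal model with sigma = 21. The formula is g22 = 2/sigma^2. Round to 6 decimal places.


For the 2-parameter normal family, the Fisher metric has:
  g11 = 1/sigma^2, g22 = 2/sigma^2.
sigma = 21, sigma^2 = 441.
g22 = 0.004535

0.004535


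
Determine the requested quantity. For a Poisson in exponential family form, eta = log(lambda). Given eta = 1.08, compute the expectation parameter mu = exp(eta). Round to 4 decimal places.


Expectation parameter for Poisson exponential family:
mu = exp(eta).
eta = 1.08.
mu = exp(1.08) = 2.9447

2.9447


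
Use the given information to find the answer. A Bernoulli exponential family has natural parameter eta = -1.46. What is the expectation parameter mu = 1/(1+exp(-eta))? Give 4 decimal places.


Dual coordinate (expectation parameter) for Bernoulli:
mu = 1/(1+exp(-eta)).
eta = -1.46.
exp(-eta) = exp(1.46) = 4.30596.
mu = 1/(1+4.30596) = 0.1885

0.1885


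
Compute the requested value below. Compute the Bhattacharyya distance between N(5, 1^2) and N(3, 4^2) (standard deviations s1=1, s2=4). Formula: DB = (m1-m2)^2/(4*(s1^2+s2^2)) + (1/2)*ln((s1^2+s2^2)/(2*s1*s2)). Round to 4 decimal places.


Bhattacharyya distance between two Gaussians:
DB = (m1-m2)^2/(4*(s1^2+s2^2)) + (1/2)*ln((s1^2+s2^2)/(2*s1*s2)).
(m1-m2)^2 = (2)^2 = 4.
s1^2+s2^2 = 1 + 16 = 17.
term1 = 4/68 = 0.058824.
term2 = 0.5*ln(17/8.0) = 0.376886.
DB = 0.058824 + 0.376886 = 0.4357

0.4357


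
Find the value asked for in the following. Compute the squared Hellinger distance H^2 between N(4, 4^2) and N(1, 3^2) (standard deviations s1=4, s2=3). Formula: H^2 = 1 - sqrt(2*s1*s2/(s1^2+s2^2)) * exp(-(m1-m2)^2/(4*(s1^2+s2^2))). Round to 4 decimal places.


Squared Hellinger distance for Gaussians:
H^2 = 1 - sqrt(2*s1*s2/(s1^2+s2^2)) * exp(-(m1-m2)^2/(4*(s1^2+s2^2))).
s1^2 = 16, s2^2 = 9, s1^2+s2^2 = 25.
sqrt(2*4*3/(25)) = 0.979796.
(m1-m2)^2 = (3)^2 = 9.
exp(-9/(4*25)) = exp(-0.09) = 0.913931.
H^2 = 1 - 0.979796*0.913931 = 0.1045

0.1045


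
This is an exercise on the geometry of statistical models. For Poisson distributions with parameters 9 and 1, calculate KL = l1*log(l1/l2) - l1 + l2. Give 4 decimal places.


KL divergence for Poisson:
KL = l1*log(l1/l2) - l1 + l2.
l1 = 9, l2 = 1.
log(9/1) = 2.197225.
l1*log(l1/l2) = 9 * 2.197225 = 19.775021.
KL = 19.775021 - 9 + 1 = 11.7750

11.7750


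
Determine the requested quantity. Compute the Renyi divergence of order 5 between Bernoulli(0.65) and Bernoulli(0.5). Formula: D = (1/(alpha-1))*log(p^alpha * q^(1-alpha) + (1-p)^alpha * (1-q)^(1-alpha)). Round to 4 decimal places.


Renyi divergence of order alpha between Bernoulli distributions:
D = (1/(alpha-1))*log(p^alpha * q^(1-alpha) + (1-p)^alpha * (1-q)^(1-alpha)).
alpha = 5, p = 0.65, q = 0.5.
p^alpha * q^(1-alpha) = 0.65^5 * 0.5^-4 = 1.856465.
(1-p)^alpha * (1-q)^(1-alpha) = 0.35^5 * 0.5^-4 = 0.084035.
sum = 1.856465 + 0.084035 = 1.9405.
D = (1/4)*log(1.9405) = 0.1657

0.1657


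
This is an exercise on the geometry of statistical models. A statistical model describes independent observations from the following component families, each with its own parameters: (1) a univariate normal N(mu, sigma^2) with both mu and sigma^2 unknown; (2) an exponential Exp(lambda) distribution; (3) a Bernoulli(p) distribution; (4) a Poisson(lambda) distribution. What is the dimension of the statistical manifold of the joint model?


The dimension of a statistical manifold equals the number of free
(independent) real parameters of the model. For a product of independent
blocks the parameter counts add.
- normal (mu, sigma^2): 2.
- exponential (lambda): 1.
- Bernoulli (p): 1.
- Poisson (lambda): 1.
Total = 2 + 1 + 1 + 1 = 5.
Dimension = 5

5
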